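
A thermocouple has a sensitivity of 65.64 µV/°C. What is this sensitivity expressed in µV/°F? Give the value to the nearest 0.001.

36.467 µV/°F

Since only a temperature interval is involved, the additive offset between the scales drops out.
A change of 1°F is a change of 5/9°C, so per °F the value is 65.64 × 5/9 = 36.467.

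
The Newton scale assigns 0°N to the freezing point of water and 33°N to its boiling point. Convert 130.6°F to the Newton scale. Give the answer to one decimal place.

First in Celsius: (130.6 - 32) × 5/9 = 54.7778°C.
Linearly onto the Newton scale: 0 + (54.7778 / 100) × (33 - 0) = 18.1°N.

18.1°N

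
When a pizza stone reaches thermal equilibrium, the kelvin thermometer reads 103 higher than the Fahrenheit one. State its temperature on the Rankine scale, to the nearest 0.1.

Let x be the Fahrenheit reading; then the kelvin reading is 5/9·x + 255.372.
(5/9·x + 255.372) - x = 103  ⇒  (-4/9)·x = -152.372  ⇒  x = 342.8375°F.
In Celsius: (342.8375 - 32) × 5/9 = 172.6875°C.
In Rankine: 172.6875 × 1.8 + 491.67 = 802.5°R.

802.5°R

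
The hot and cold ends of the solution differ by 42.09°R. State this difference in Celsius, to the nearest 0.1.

23.4°C

Only the scale ratio 5/9 matters for a change in temperature.
42.09 × 5/9 = 23.4.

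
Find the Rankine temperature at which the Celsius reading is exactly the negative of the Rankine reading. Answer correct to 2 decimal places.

Let R be the Rankine reading. The Celsius reading is C = 5/9·R - 273.15.
Require C = -1·R: 5/9·R - 273.15 = -1·R.
(14/9)·R = 273.15  ⇒  R = 175.60.

175.60°R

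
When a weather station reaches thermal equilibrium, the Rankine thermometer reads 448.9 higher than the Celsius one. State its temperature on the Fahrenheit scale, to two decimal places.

Let x be the Celsius reading; then the Rankine reading is 1.8·x + 491.67.
(1.8·x + 491.67) - x = 448.9  ⇒  (0.8)·x = -42.77  ⇒  x = -53.4625°C.
In Fahrenheit: -53.4625 × 1.8 + 32 = -64.23°F.

-64.23°F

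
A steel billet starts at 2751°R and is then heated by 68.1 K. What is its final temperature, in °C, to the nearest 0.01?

1323.28°C

Initial temperature in Celsius: (2751 - 491.67) × 5/9 = 1255.1833°C.
The 68.1 K change is an interval; Kelvin and Celsius degrees are the same size, so ΔC = +68.1°C.
Final Celsius temperature: 1255.1833 + 68.1000 = 1323.2833°C.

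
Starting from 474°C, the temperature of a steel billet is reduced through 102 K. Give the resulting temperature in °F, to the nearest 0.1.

The 102 K change is an interval; Kelvin and Celsius degrees are the same size, so ΔC = -102°C.
Final Celsius temperature: 474.0000 - 102.0000 = 372.0000°C.
In Fahrenheit: 372.0000 × 1.8 + 32 = 701.6°F.

701.6°F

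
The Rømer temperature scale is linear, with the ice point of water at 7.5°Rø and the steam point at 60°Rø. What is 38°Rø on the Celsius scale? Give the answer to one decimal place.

58.1°C

Linear interpolation between the fixed points: C = (38 - 7.5) × 100 / (60 - 7.5) = 58.0952°C.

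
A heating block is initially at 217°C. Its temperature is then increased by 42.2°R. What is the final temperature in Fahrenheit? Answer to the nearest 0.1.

The 42.2°R change is an interval, so only the factor 5/9 applies: +42.2 × 5/9 = +23.4444°C.
Final Celsius temperature: 217.0000 + 23.4444 = 240.4444°C.
In Fahrenheit: 240.4444 × 1.8 + 32 = 464.8°F.

464.8°F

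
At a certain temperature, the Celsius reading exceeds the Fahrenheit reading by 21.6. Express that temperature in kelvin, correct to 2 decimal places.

206.15 K

Let x be the Fahrenheit reading; then the Celsius reading is 5/9·x - 17.7778.
(5/9·x - 17.7778) - x = 21.6  ⇒  (-4/9)·x = 39.3778  ⇒  x = -88.6000°F.
In Celsius: (-88.6 - 32) × 5/9 = -67.0000°C.
In kelvin: -67.0000 + 273.15 = 206.15 K.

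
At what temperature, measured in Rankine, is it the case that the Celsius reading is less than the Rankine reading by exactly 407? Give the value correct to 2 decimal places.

301.16°R

Let R be the Rankine reading. The Celsius reading is C = 5/9·R - 273.15.
Require C - R = -407: (-4/9)·R - 273.15 = -407.
R = (-407 + 273.15) / (-4/9) = 301.16.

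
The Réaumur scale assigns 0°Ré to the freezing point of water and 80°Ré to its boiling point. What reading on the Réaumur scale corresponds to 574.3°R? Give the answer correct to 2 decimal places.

First in Celsius: (574.3 - 491.67) × 5/9 = 45.9056°C.
Linearly onto the Réaumur scale: 0 + (45.9056 / 100) × (80 - 0) = 36.72°Ré.

36.72°Ré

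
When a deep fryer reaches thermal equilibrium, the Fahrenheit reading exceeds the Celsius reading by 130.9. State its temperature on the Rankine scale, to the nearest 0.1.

714.2°R

Let x be the Fahrenheit reading; then the Celsius reading is 5/9·x - 17.7778.
(5/9·x - 17.7778) - x = -130.9  ⇒  (-4/9)·x = -113.122  ⇒  x = 254.5250°F.
In Celsius: (254.525 - 32) × 5/9 = 123.6250°C.
In Rankine: 123.6250 × 1.8 + 491.67 = 714.2°R.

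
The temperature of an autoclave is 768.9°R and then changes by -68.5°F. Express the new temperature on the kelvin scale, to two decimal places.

Initial temperature in Celsius: (768.9 - 491.67) × 5/9 = 154.0167°C.
The 68.5°F change is an interval, so only the factor 5/9 applies: -68.5 × 5/9 = -38.0556°C.
Final Celsius temperature: 154.0167 - 38.0556 = 115.9611°C.
In kelvin: 115.9611 + 273.15 = 389.11 K.

389.11 K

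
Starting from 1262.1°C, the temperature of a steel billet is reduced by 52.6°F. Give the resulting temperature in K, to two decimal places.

1506.03 K

The 52.6°F change is an interval, so only the factor 5/9 applies: -52.6 × 5/9 = -29.2222°C.
Final Celsius temperature: 1262.1000 - 29.2222 = 1232.8778°C.
In kelvin: 1232.8778 + 273.15 = 1506.03 K.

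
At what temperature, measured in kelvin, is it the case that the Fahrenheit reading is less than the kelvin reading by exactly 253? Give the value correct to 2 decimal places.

258.34 K

Let K be the kelvin reading. The Fahrenheit reading is F = 1.8·K - 459.67.
Require F - K = -253: (0.8)·K - 459.67 = -253.
K = (-253 + 459.67) / (0.8) = 258.34.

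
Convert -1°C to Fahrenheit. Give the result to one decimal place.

30.2°F

In Fahrenheit: -1.0000 × 1.8 + 32 = 30.2°F.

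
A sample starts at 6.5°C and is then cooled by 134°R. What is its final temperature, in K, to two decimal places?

205.21 K

The 134°R change is an interval, so only the factor 5/9 applies: -134 × 5/9 = -74.4444°C.
Final Celsius temperature: 6.5000 - 74.4444 = -67.9444°C.
In kelvin: -67.9444 + 273.15 = 205.21 K.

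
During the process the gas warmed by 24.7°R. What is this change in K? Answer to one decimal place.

An interval of 1°R corresponds to 5/9 K.
24.7 × 5/9 = 13.7.

13.7 K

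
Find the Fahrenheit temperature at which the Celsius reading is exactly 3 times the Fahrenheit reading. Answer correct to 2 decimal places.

Let F be the Fahrenheit reading. The Celsius reading is C = 5/9·F - 17.7778.
Require C = 3·F: 5/9·F - 17.7778 = 3·F.
(-22/9)·F = 17.7778  ⇒  F = -7.27.

-7.27°F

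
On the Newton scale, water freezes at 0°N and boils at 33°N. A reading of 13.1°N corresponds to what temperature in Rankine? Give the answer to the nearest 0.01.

563.12°R

Linear interpolation between the fixed points: C = (13.1 - 0) × 100 / (33 - 0) = 39.6970°C.
Then 39.6970 × 1.8 + 491.67 = 563.12°R.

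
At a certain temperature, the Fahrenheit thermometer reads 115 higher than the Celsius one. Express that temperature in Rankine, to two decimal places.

678.42°R

Let x be the Celsius reading; then the Fahrenheit reading is 1.8·x + 32.
(1.8·x + 32) - x = 115  ⇒  (0.8)·x = 83  ⇒  x = 103.7500°C.
In Rankine: 103.7500 × 1.8 + 491.67 = 678.42°R.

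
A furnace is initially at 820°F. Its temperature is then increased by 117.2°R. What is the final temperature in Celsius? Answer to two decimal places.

502.89°C

Initial temperature in Celsius: (820 - 32) × 5/9 = 437.7778°C.
The 117.2°R change is an interval, so only the factor 5/9 applies: +117.2 × 5/9 = +65.1111°C.
Final Celsius temperature: 437.7778 + 65.1111 = 502.8889°C.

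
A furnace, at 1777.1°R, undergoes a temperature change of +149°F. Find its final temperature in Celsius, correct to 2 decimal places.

796.91°C

Initial temperature in Celsius: (1777.1 - 491.67) × 5/9 = 714.1278°C.
The 149°F change is an interval, so only the factor 5/9 applies: +149 × 5/9 = +82.7778°C.
Final Celsius temperature: 714.1278 + 82.7778 = 796.9056°C.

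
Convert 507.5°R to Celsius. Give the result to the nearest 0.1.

In Celsius: (507.5 - 491.67) × 5/9 = 8.7944°C.

8.8°C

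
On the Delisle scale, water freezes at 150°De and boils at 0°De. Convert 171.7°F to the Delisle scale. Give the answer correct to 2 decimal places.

First in Celsius: (171.7 - 32) × 5/9 = 77.6111°C.
Linearly onto the Delisle scale: 150 + (77.6111 / 100) × (0 - 150) = 33.58°De.

33.58°De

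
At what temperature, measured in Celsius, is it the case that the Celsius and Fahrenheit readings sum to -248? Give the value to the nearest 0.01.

Let C be the Celsius reading. The Fahrenheit reading is F = 1.8·C + 32.
Require C + F = -248: (2.8)·C + 32 = -248.
C = (-248 - 32) / (2.8) = -100.00.

-100.00°C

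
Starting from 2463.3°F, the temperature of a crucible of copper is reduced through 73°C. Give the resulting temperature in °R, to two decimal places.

Initial temperature in Celsius: (2463.3 - 32) × 5/9 = 1350.7222°C.
Final Celsius temperature: 1350.7222 - 73.0000 = 1277.7222°C.
In Rankine: 1277.7222 × 1.8 + 491.67 = 2791.57°R.

2791.57°R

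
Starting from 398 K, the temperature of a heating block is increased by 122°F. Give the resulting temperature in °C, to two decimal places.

Initial temperature in Celsius: 398 - 273.15 = 124.8500°C.
The 122°F change is an interval, so only the factor 5/9 applies: +122 × 5/9 = +67.7778°C.
Final Celsius temperature: 124.8500 + 67.7778 = 192.6278°C.

192.63°C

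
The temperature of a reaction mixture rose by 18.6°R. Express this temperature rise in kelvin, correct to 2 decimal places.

An interval of 1°R corresponds to 5/9 K.
18.6 × 5/9 = 10.33.

10.33 K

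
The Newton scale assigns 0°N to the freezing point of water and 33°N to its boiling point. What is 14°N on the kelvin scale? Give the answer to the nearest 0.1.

Linear interpolation between the fixed points: C = (14 - 0) × 100 / (33 - 0) = 42.4242°C.
Then 42.4242 + 273.15 = 315.6 K.

315.6 K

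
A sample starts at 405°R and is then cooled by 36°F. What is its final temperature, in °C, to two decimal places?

-68.15°C

Initial temperature in Celsius: (405 - 491.67) × 5/9 = -48.1500°C.
The 36°F change is an interval, so only the factor 5/9 applies: -36 × 5/9 = -20.0000°C.
Final Celsius temperature: -48.1500 - 20.0000 = -68.1500°C.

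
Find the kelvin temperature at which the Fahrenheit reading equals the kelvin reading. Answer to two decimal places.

Let K be the kelvin reading. The Fahrenheit reading is F = 1.8·K - 459.67.
Set F = K: 1.8·K - 459.67 = K.
(0.8)·K = 459.67  ⇒  K = 574.59.

574.59 K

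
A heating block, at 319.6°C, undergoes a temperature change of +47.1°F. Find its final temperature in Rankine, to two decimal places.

1114.05°R

The 47.1°F change is an interval, so only the factor 5/9 applies: +47.1 × 5/9 = +26.1667°C.
Final Celsius temperature: 319.6000 + 26.1667 = 345.7667°C.
In Rankine: 345.7667 × 1.8 + 491.67 = 1114.05°R.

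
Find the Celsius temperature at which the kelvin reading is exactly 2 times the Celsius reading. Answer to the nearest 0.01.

273.15°C

Let C be the Celsius reading. The kelvin reading is K = 1·C + 273.15.
Require K = 2·C: 1·C + 273.15 = 2·C.
(-1)·C = -273.15  ⇒  C = 273.15.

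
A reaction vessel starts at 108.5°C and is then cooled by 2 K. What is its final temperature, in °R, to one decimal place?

683.4°R

The 2 K change is an interval; Kelvin and Celsius degrees are the same size, so ΔC = -2°C.
Final Celsius temperature: 108.5000 - 2.0000 = 106.5000°C.
In Rankine: 106.5000 × 1.8 + 491.67 = 683.4°R.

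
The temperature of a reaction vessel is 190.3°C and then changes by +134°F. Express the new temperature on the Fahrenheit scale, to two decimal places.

The 134°F change is an interval, so only the factor 5/9 applies: +134 × 5/9 = +74.4444°C.
Final Celsius temperature: 190.3000 + 74.4444 = 264.7444°C.
In Fahrenheit: 264.7444 × 1.8 + 32 = 508.54°F.

508.54°F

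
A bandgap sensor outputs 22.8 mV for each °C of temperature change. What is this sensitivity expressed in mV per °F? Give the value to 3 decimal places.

Since only a temperature interval is involved, the additive offset between the scales drops out.
A change of 1°F is a change of 5/9°C, so per °F the value is 22.8 × 5/9 = 12.667.

12.667 mV per °F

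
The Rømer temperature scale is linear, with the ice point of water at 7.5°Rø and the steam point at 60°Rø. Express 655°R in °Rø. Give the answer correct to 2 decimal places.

55.14°Rø

First in Celsius: (655 - 491.67) × 5/9 = 90.7389°C.
Linearly onto the Rømer scale: 7.5 + (90.7389 / 100) × (60 - 7.5) = 55.14°Rø.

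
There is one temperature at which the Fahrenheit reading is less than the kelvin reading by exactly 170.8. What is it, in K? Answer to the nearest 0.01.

361.09 K

Let K be the kelvin reading. The Fahrenheit reading is F = 1.8·K - 459.67.
Require F - K = -170.8: (0.8)·K - 459.67 = -170.8.
K = (-170.8 + 459.67) / (0.8) = 361.09.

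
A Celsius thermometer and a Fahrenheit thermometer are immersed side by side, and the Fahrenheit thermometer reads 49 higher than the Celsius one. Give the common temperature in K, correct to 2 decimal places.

294.40 K

Let x be the Celsius reading; then the Fahrenheit reading is 1.8·x + 32.
(1.8·x + 32) - x = 49  ⇒  (0.8)·x = 17  ⇒  x = 21.2500°C.
In kelvin: 21.2500 + 273.15 = 294.40 K.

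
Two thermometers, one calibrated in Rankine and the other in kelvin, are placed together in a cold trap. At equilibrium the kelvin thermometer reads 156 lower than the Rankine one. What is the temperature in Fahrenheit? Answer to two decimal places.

-108.67°F

Let x be the Rankine reading; then the kelvin reading is 5/9·x.
(5/9·x) - x = -156  ⇒  (-4/9)·x = -156  ⇒  x = 351.0000°R.
In Celsius: (351 - 491.67) × 5/9 = -78.1500°C.
In Fahrenheit: -78.1500 × 1.8 + 32 = -108.67°F.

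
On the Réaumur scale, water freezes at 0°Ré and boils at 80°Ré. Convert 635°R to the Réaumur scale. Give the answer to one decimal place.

63.7°Ré

First in Celsius: (635 - 491.67) × 5/9 = 79.6278°C.
Linearly onto the Réaumur scale: 0 + (79.6278 / 100) × (80 - 0) = 63.7°Ré.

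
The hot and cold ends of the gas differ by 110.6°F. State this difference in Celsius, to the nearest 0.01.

61.44°C

For a temperature interval the offset drops out; only the factor 5/9 applies.
110.6 × 5/9 = 61.44.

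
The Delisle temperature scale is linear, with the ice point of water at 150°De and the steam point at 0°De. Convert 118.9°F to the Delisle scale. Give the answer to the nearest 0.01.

First in Celsius: (118.9 - 32) × 5/9 = 48.2778°C.
Linearly onto the Delisle scale: 150 + (48.2778 / 100) × (0 - 150) = 77.58°De.

77.58°De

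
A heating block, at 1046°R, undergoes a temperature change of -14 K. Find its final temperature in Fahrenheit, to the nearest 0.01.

561.13°F

Initial temperature in Celsius: (1046 - 491.67) × 5/9 = 307.9611°C.
The 14 K change is an interval; Kelvin and Celsius degrees are the same size, so ΔC = -14°C.
Final Celsius temperature: 307.9611 - 14.0000 = 293.9611°C.
In Fahrenheit: 293.9611 × 1.8 + 32 = 561.13°F.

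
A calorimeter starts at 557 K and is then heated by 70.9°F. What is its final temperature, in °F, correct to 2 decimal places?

Initial temperature in Celsius: 557 - 273.15 = 283.8500°C.
The 70.9°F change is an interval, so only the factor 5/9 applies: +70.9 × 5/9 = +39.3889°C.
Final Celsius temperature: 283.8500 + 39.3889 = 323.2389°C.
In Fahrenheit: 323.2389 × 1.8 + 32 = 613.83°F.

613.83°F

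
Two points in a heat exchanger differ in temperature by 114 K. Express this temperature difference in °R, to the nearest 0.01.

205.20°R

For a temperature interval the offset drops out; only the factor 1.8 applies.
114 × 1.8 = 205.20.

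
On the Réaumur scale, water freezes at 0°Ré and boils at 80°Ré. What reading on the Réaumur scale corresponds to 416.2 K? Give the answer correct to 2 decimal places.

First in Celsius: 416.2 - 273.15 = 143.0500°C.
Linearly onto the Réaumur scale: 0 + (143.0500 / 100) × (80 - 0) = 114.44°Ré.

114.44°Ré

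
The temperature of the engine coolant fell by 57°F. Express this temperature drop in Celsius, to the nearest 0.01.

Only the scale ratio 5/9 matters for a change in temperature.
57 × 5/9 = 31.67.

31.67°C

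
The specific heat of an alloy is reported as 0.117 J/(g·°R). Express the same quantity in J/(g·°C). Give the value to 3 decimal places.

Since only a temperature interval is involved, the additive offset between the scales drops out.
A change of 1°C is a change of 1.8°R, so per °C the value is 0.117 × 1.8 = 0.211.

0.211 J/(g·°C)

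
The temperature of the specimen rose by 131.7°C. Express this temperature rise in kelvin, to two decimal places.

Celsius and kelvin degrees are the same size, so the interval is unchanged: 131.70.

131.70 K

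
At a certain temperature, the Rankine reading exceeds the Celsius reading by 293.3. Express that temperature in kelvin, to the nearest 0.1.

25.2 K

Let x be the Rankine reading; then the Celsius reading is 5/9·x - 273.15.
(5/9·x - 273.15) - x = -293.3  ⇒  (-4/9)·x = -20.15  ⇒  x = 45.3375°R.
In Celsius: (45.3375 - 491.67) × 5/9 = -247.9625°C.
In kelvin: -247.9625 + 273.15 = 25.2 K.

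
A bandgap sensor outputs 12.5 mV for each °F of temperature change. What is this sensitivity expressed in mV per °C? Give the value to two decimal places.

22.50 mV per °C

The quantity depends on a temperature interval, so only the ratio of degree sizes applies; the offset between the scales is irrelevant.
A change of 1°C is a change of 1.8°F, so per °C the value is 12.5 × 1.8 = 22.50.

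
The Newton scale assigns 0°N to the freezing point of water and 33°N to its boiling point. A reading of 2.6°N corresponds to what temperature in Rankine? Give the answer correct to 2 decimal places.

Linear interpolation between the fixed points: C = (2.6 - 0) × 100 / (33 - 0) = 7.8788°C.
Then 7.8788 × 1.8 + 491.67 = 505.85°R.

505.85°R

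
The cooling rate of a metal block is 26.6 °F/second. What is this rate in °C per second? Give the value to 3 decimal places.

14.778 °C/second

The quantity depends on a temperature interval, so only the ratio of degree sizes applies; the offset between the scales is irrelevant.
A change of 1°F is a change of 5/9°C, so 26.6 × 5/9 = 14.778.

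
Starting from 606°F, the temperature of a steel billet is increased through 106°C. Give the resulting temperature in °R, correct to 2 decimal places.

Initial temperature in Celsius: (606 - 32) × 5/9 = 318.8889°C.
Final Celsius temperature: 318.8889 + 106.0000 = 424.8889°C.
In Rankine: 424.8889 × 1.8 + 491.67 = 1256.47°R.

1256.47°R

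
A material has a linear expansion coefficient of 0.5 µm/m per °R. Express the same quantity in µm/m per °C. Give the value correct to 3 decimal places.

The quantity depends on a temperature interval, so only the ratio of degree sizes applies; the offset between the scales is irrelevant.
A change of 1°C is a change of 1.8°R, so per °C the value is 0.5 × 1.8 = 0.900.

0.900 µm/m per °C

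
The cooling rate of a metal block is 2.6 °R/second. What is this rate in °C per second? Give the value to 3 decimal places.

1.444 °C/second

The quantity depends on a temperature interval, so only the ratio of degree sizes applies; the offset between the scales is irrelevant.
A change of 1°R is a change of 5/9°C, so 2.6 × 5/9 = 1.444.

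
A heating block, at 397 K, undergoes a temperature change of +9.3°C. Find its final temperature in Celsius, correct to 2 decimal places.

133.15°C

Initial temperature in Celsius: 397 - 273.15 = 123.8500°C.
Final Celsius temperature: 123.8500 + 9.3000 = 133.1500°C.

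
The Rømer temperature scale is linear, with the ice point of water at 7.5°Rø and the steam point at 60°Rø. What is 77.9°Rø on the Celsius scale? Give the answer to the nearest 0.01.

Linear interpolation between the fixed points: C = (77.9 - 7.5) × 100 / (60 - 7.5) = 134.0952°C.

134.10°C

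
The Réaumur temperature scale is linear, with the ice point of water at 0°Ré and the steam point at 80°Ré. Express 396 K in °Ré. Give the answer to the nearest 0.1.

First in Celsius: 396 - 273.15 = 122.8500°C.
Linearly onto the Réaumur scale: 0 + (122.8500 / 100) × (80 - 0) = 98.3°Ré.

98.3°Ré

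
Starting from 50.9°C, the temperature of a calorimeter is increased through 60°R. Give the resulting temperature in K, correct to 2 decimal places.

357.38 K

The 60°R change is an interval, so only the factor 5/9 applies: +60 × 5/9 = +33.3333°C.
Final Celsius temperature: 50.9000 + 33.3333 = 84.2333°C.
In kelvin: 84.2333 + 273.15 = 357.38 K.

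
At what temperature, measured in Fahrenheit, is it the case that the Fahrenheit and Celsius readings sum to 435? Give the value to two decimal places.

Let F be the Fahrenheit reading. The Celsius reading is C = 5/9·F - 17.7778.
Require F + C = 435: (14/9)·F - 17.7778 = 435.
F = (435 + 17.7778) / (14/9) = 291.07.

291.07°F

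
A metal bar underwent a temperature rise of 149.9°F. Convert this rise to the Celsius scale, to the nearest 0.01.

For a temperature interval the offset drops out; only the factor 5/9 applies.
149.9 × 5/9 = 83.28.

83.28°C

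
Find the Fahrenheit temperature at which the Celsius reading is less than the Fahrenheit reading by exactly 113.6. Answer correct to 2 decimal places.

Let F be the Fahrenheit reading. The Celsius reading is C = 5/9·F - 17.7778.
Require C - F = -113.6: (-4/9)·F - 17.7778 = -113.6.
F = (-113.6 + 17.7778) / (-4/9) = 215.60.

215.60°F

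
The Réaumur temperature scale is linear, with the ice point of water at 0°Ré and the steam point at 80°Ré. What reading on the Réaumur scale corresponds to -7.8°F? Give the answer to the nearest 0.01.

First in Celsius: (-7.8 - 32) × 5/9 = -22.1111°C.
Linearly onto the Réaumur scale: 0 + (-22.1111 / 100) × (80 - 0) = -17.69°Ré.

-17.69°Ré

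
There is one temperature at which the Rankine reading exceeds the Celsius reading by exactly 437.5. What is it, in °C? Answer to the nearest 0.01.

Let C be the Celsius reading. The Rankine reading is R = 1.8·C + 491.67.
Require R - C = 437.5: (0.8)·C + 491.67 = 437.5.
C = (437.5 - 491.67) / (0.8) = -67.71.

-67.71°C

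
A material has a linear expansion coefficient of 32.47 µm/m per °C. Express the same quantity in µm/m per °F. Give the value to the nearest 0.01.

18.04 µm/m per °F

Since only a temperature interval is involved, the additive offset between the scales drops out.
A change of 1°F is a change of 5/9°C, so per °F the value is 32.47 × 5/9 = 18.04.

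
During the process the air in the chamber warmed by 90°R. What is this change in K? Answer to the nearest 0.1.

An interval of 1°R corresponds to 5/9 K.
90 × 5/9 = 50.0.

50.0 K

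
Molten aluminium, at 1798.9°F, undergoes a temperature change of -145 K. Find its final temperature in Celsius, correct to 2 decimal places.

Initial temperature in Celsius: (1798.9 - 32) × 5/9 = 981.6111°C.
The 145 K change is an interval; Kelvin and Celsius degrees are the same size, so ΔC = -145°C.
Final Celsius temperature: 981.6111 - 145.0000 = 836.6111°C.

836.61°C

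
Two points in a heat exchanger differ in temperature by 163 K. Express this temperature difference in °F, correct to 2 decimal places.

293.40°F

Only the scale ratio 1.8 matters for a change in temperature.
163 × 1.8 = 293.40.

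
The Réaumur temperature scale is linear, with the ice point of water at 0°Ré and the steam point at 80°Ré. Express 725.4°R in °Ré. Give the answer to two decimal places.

First in Celsius: (725.4 - 491.67) × 5/9 = 129.8500°C.
Linearly onto the Réaumur scale: 0 + (129.8500 / 100) × (80 - 0) = 103.88°Ré.

103.88°Ré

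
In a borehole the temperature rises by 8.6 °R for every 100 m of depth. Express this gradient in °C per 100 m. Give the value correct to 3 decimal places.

4.778 °C/100 m

Since only a temperature interval is involved, the additive offset between the scales drops out.
A change of 1°R is a change of 5/9°C, so 8.6 × 5/9 = 4.778.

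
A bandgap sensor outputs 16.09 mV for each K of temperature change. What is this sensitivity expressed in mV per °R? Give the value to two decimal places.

Since only a temperature interval is involved, the additive offset between the scales drops out.
A change of 1°R is a change of 5/9 K, so per °R the value is 16.09 × 5/9 = 8.94.

8.94 mV per °R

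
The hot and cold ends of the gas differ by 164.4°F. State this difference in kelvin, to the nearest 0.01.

91.33 K

Only the scale ratio 5/9 matters for a change in temperature.
164.4 × 5/9 = 91.33.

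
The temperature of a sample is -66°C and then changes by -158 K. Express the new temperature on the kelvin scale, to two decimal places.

The 158 K change is an interval; Kelvin and Celsius degrees are the same size, so ΔC = -158°C.
Final Celsius temperature: -66.0000 - 158.0000 = -224.0000°C.
In kelvin: -224.0000 + 273.15 = 49.15 K.

49.15 K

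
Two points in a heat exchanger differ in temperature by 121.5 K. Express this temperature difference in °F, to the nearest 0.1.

218.7°F

An interval of 1 K corresponds to 1.8°F.
121.5 × 1.8 = 218.7.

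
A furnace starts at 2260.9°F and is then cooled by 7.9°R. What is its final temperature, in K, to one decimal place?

Initial temperature in Celsius: (2260.9 - 32) × 5/9 = 1238.2778°C.
The 7.9°R change is an interval, so only the factor 5/9 applies: -7.9 × 5/9 = -4.3889°C.
Final Celsius temperature: 1238.2778 - 4.3889 = 1233.8889°C.
In kelvin: 1233.8889 + 273.15 = 1507.0 K.

1507.0 K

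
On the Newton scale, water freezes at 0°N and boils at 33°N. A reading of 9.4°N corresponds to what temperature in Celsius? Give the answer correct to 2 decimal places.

Linear interpolation between the fixed points: C = (9.4 - 0) × 100 / (33 - 0) = 28.4848°C.

28.48°C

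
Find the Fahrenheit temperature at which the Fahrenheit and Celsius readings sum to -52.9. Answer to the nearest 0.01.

Let F be the Fahrenheit reading. The Celsius reading is C = 5/9·F - 17.7778.
Require F + C = -52.9: (14/9)·F - 17.7778 = -52.9.
F = (-52.9 + 17.7778) / (14/9) = -22.58.

-22.58°F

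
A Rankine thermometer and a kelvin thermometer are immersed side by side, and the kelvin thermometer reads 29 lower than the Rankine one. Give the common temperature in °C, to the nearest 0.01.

-236.90°C

Let x be the Rankine reading; then the kelvin reading is 5/9·x.
(5/9·x) - x = -29  ⇒  (-4/9)·x = -29  ⇒  x = 65.2500°R.
In Celsius: (65.25 - 491.67) × 5/9 = -236.90°C.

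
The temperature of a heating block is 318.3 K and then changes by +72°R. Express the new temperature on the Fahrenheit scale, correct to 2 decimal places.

Initial temperature in Celsius: 318.3 - 273.15 = 45.1500°C.
The 72°R change is an interval, so only the factor 5/9 applies: +72 × 5/9 = +40.0000°C.
Final Celsius temperature: 45.1500 + 40.0000 = 85.1500°C.
In Fahrenheit: 85.1500 × 1.8 + 32 = 185.27°F.

185.27°F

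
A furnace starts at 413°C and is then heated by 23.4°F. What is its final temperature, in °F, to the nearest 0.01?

798.80°F

The 23.4°F change is an interval, so only the factor 5/9 applies: +23.4 × 5/9 = +13.0000°C.
Final Celsius temperature: 413.0000 + 13.0000 = 426.0000°C.
In Fahrenheit: 426.0000 × 1.8 + 32 = 798.80°F.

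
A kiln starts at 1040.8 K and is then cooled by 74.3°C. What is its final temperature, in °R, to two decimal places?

Initial temperature in Celsius: 1040.8 - 273.15 = 767.6500°C.
Final Celsius temperature: 767.6500 - 74.3000 = 693.3500°C.
In Rankine: 693.3500 × 1.8 + 491.67 = 1739.70°R.

1739.70°R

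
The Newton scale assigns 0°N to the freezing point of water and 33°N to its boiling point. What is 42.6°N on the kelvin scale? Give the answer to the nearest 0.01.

402.24 K

Linear interpolation between the fixed points: C = (42.6 - 0) × 100 / (33 - 0) = 129.0909°C.
Then 129.0909 + 273.15 = 402.24 K.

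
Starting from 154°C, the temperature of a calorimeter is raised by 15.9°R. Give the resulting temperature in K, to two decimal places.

435.98 K

The 15.9°R change is an interval, so only the factor 5/9 applies: +15.9 × 5/9 = +8.8333°C.
Final Celsius temperature: 154.0000 + 8.8333 = 162.8333°C.
In kelvin: 162.8333 + 273.15 = 435.98 K.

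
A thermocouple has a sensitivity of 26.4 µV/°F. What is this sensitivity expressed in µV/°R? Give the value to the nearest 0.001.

Since only a temperature interval is involved, the additive offset between the scales drops out.
A change of 1°R is a change of 1°F, so per °R the value is 26.4 × 1 = 26.400.

26.400 µV/°R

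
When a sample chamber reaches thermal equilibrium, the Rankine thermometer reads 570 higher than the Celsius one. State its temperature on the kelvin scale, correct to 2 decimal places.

Let x be the Celsius reading; then the Rankine reading is 1.8·x + 491.67.
(1.8·x + 491.67) - x = 570  ⇒  (0.8)·x = 78.33  ⇒  x = 97.9125°C.
In kelvin: 97.9125 + 273.15 = 371.06 K.

371.06 K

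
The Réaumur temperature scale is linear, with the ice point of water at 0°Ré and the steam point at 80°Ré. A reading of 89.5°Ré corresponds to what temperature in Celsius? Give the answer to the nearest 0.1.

111.9°C

Linear interpolation between the fixed points: C = (89.5 - 0) × 100 / (80 - 0) = 111.8750°C.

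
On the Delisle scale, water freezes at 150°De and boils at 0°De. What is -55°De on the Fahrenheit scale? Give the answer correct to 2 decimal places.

278.00°F

Linear interpolation between the fixed points: C = (-55 - 150) × 100 / (0 - 150) = 136.6667°C.
Then 136.6667 × 1.8 + 32 = 278.00°F.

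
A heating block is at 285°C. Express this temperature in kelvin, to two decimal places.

In kelvin: 285.0000 + 273.15 = 558.15 K.

558.15 K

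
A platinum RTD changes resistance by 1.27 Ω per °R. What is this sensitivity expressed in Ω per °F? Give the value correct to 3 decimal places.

Since only a temperature interval is involved, the additive offset between the scales drops out.
A change of 1°F is a change of 1°R, so per °F the value is 1.27 × 1 = 1.270.

1.270 Ω per °F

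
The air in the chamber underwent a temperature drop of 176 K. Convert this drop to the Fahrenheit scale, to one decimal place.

316.8°F

An interval of 1 K corresponds to 1.8°F.
176 × 1.8 = 316.8.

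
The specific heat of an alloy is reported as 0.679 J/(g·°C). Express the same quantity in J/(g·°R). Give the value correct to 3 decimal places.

Since only a temperature interval is involved, the additive offset between the scales drops out.
A change of 1°R is a change of 5/9°C, so per °R the value is 0.679 × 5/9 = 0.377.

0.377 J/(g·°R)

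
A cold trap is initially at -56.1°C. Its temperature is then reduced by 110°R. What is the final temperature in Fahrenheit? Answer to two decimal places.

The 110°R change is an interval, so only the factor 5/9 applies: -110 × 5/9 = -61.1111°C.
Final Celsius temperature: -56.1000 - 61.1111 = -117.2111°C.
In Fahrenheit: -117.2111 × 1.8 + 32 = -178.98°F.

-178.98°F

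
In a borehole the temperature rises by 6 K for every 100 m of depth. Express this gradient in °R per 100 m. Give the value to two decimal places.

Since only a temperature interval is involved, the additive offset between the scales drops out.
A change of 1 K is a change of 1.8°R, so 6 × 1.8 = 10.80.

10.80 °R/100 m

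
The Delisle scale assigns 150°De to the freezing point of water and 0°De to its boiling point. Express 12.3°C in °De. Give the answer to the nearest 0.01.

131.55°De

Linearly onto the Delisle scale: 150 + (12.3000 / 100) × (0 - 150) = 131.55°De.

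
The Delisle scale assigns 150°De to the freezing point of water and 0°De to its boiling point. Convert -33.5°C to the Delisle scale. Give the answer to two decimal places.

Linearly onto the Delisle scale: 150 + (-33.5000 / 100) × (0 - 150) = 200.25°De.

200.25°De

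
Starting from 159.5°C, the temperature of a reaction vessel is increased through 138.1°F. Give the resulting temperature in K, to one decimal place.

The 138.1°F change is an interval, so only the factor 5/9 applies: +138.1 × 5/9 = +76.7222°C.
Final Celsius temperature: 159.5000 + 76.7222 = 236.2222°C.
In kelvin: 236.2222 + 273.15 = 509.4 K.

509.4 K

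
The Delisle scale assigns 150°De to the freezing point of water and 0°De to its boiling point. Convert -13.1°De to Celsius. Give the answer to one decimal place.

Linear interpolation between the fixed points: C = (-13.1 - 150) × 100 / (0 - 150) = 108.7333°C.

108.7°C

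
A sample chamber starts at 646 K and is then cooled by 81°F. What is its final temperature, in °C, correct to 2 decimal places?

Initial temperature in Celsius: 646 - 273.15 = 372.8500°C.
The 81°F change is an interval, so only the factor 5/9 applies: -81 × 5/9 = -45.0000°C.
Final Celsius temperature: 372.8500 - 45.0000 = 327.8500°C.

327.85°C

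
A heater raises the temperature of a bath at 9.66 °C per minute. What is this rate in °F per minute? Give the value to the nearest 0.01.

17.39 °F/minute

The quantity depends on a temperature interval, so only the ratio of degree sizes applies; the offset between the scales is irrelevant.
A change of 1°C is a change of 1.8°F, so 9.66 × 1.8 = 17.39.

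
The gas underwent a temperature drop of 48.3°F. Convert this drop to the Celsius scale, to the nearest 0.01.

An interval of 1°F corresponds to 5/9°C.
48.3 × 5/9 = 26.83.

26.83°C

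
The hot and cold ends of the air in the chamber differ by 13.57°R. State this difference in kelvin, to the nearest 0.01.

7.54 K

Only the scale ratio 5/9 matters for a change in temperature.
13.57 × 5/9 = 7.54.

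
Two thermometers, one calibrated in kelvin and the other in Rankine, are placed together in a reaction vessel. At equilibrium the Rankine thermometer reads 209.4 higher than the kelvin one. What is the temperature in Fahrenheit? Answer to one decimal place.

11.5°F

Let x be the kelvin reading; then the Rankine reading is 1.8·x.
(1.8·x) - x = 209.4  ⇒  (0.8)·x = 209.4  ⇒  x = 261.7500 K.
In Celsius: 261.75 - 273.15 = -11.4000°C.
In Fahrenheit: -11.4000 × 1.8 + 32 = 11.5°F.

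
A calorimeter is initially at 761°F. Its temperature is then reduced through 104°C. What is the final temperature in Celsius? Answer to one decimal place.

301.0°C

Initial temperature in Celsius: (761 - 32) × 5/9 = 405.0000°C.
Final Celsius temperature: 405.0000 - 104.0000 = 301.0000°C.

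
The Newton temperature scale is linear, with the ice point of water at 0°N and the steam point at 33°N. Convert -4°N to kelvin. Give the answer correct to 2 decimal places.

261.03 K

Linear interpolation between the fixed points: C = (-4 - 0) × 100 / (33 - 0) = -12.1212°C.
Then -12.1212 + 273.15 = 261.03 K.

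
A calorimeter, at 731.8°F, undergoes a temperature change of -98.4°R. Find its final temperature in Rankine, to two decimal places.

1093.07°R

Initial temperature in Celsius: (731.8 - 32) × 5/9 = 388.7778°C.
The 98.4°R change is an interval, so only the factor 5/9 applies: -98.4 × 5/9 = -54.6667°C.
Final Celsius temperature: 388.7778 - 54.6667 = 334.1111°C.
In Rankine: 334.1111 × 1.8 + 491.67 = 1093.07°R.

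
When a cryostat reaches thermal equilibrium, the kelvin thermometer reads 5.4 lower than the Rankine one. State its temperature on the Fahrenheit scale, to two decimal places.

-447.52°F

Let x be the Rankine reading; then the kelvin reading is 5/9·x.
(5/9·x) - x = -5.4  ⇒  (-4/9)·x = -5.4  ⇒  x = 12.1500°R.
In Celsius: (12.15 - 491.67) × 5/9 = -266.4000°C.
In Fahrenheit: -266.4000 × 1.8 + 32 = -447.52°F.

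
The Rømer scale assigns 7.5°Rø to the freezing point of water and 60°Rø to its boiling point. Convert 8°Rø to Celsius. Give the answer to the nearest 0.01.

0.95°C

Linear interpolation between the fixed points: C = (8 - 7.5) × 100 / (60 - 7.5) = 0.9524°C.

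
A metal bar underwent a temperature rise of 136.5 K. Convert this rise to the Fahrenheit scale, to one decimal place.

245.7°F

An interval of 1 K corresponds to 1.8°F.
136.5 × 1.8 = 245.7.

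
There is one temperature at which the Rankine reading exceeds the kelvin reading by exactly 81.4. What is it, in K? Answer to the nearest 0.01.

101.75 K

Let K be the kelvin reading. The Rankine reading is R = 1.8·K.
Require R - K = 81.4: (0.8)·K = 81.4.
K = (81.4) / (0.8) = 101.75.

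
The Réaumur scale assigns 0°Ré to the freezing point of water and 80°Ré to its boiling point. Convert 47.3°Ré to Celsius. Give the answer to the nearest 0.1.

Linear interpolation between the fixed points: C = (47.3 - 0) × 100 / (80 - 0) = 59.1250°C.

59.1°C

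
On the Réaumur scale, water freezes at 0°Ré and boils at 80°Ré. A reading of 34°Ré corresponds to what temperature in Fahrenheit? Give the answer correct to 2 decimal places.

Linear interpolation between the fixed points: C = (34 - 0) × 100 / (80 - 0) = 42.5000°C.
Then 42.5000 × 1.8 + 32 = 108.50°F.

108.50°F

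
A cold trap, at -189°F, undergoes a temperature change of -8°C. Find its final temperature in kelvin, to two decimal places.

142.37 K

Initial temperature in Celsius: (-189 - 32) × 5/9 = -122.7778°C.
Final Celsius temperature: -122.7778 - 8.0000 = -130.7778°C.
In kelvin: -130.7778 + 273.15 = 142.37 K.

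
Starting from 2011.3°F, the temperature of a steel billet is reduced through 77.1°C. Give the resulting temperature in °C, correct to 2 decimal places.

Initial temperature in Celsius: (2011.3 - 32) × 5/9 = 1099.6111°C.
Final Celsius temperature: 1099.6111 - 77.1000 = 1022.5111°C.

1022.51°C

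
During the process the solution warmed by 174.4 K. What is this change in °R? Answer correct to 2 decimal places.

313.92°R

An interval of 1 K corresponds to 1.8°R.
174.4 × 1.8 = 313.92.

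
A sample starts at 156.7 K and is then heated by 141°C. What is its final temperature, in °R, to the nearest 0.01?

Initial temperature in Celsius: 156.7 - 273.15 = -116.4500°C.
Final Celsius temperature: -116.4500 + 141.0000 = 24.5500°C.
In Rankine: 24.5500 × 1.8 + 491.67 = 535.86°R.

535.86°R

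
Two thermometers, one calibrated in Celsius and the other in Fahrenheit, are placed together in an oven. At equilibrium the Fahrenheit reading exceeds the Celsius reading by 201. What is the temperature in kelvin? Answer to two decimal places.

Let x be the Celsius reading; then the Fahrenheit reading is 1.8·x + 32.
(1.8·x + 32) - x = 201  ⇒  (0.8)·x = 169  ⇒  x = 211.2500°C.
In kelvin: 211.2500 + 273.15 = 484.40 K.

484.40 K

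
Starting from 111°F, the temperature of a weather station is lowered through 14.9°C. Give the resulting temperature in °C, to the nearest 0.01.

Initial temperature in Celsius: (111 - 32) × 5/9 = 43.8889°C.
Final Celsius temperature: 43.8889 - 14.9000 = 28.9889°C.

28.99°C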